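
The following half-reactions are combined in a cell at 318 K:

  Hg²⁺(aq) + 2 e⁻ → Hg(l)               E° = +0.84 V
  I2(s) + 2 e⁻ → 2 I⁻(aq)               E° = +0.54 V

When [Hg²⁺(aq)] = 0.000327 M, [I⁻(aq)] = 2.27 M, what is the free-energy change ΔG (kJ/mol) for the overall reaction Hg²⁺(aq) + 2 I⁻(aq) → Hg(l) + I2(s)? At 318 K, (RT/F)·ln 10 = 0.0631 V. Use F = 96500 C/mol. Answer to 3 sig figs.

The standard cell potential is +0.84 − (+0.54) = +0.30 V, with n = 2 electrons in the balanced equation.
Q = 1 / ([Hg²⁺(aq)]·[I⁻(aq)]^2) = 593, so log Q = 2.773 and E = +0.30 − (0.0631/2)(2.773) = +0.2125 V.
ΔG = −nFE = −(2)(96500)(+0.2125) J/mol = −41.0 kJ/mol.

−41.0 kJ/mol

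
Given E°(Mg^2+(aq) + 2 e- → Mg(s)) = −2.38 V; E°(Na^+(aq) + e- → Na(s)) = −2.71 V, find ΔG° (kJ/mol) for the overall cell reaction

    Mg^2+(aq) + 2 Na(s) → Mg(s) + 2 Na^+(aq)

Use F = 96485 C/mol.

−63.7 kJ/mol

In the reaction as written Mg^2+(aq) is reduced, so the Mg²⁺/Mg couple is the cathode and Na⁺/Na is the anode.
E°cell = −2.38 − (−2.71) = +0.33 V; balancing electrons gives n = 2.
ΔG° = −nFE°cell = −(2)(96485)(+0.33) J/mol = −63.7 kJ/mol.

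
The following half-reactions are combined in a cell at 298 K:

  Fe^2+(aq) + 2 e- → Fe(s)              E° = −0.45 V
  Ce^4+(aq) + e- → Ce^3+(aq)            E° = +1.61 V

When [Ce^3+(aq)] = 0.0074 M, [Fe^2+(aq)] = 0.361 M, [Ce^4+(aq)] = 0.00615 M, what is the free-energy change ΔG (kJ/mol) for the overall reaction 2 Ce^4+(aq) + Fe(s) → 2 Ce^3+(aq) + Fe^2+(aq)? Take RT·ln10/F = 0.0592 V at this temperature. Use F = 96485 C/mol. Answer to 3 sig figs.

−399 kJ/mol

With Ce⁴⁺/Ce³⁺ reduced at the cathode, E°cell = +1.61 − (−0.45) = +2.06 V and n = 2.
The reaction quotient is ([Ce^3+(aq)]^2·[Fe^2+(aq)]) / [Ce^4+(aq)]^2 = 0.523; by Nernst, E = +2.06 − (0.0592/2)(−0.282) = +2.0683 V.
Then ΔG = −nFE = −2 × 96485 × +2.0683 J/mol = −399 kJ/mol.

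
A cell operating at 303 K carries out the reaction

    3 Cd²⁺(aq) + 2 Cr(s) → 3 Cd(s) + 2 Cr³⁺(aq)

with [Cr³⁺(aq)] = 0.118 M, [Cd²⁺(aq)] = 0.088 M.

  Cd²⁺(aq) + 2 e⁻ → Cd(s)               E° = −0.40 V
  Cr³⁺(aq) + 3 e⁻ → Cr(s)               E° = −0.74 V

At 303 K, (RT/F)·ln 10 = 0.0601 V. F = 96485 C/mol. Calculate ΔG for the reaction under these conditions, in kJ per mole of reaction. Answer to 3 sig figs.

−189 kJ/mol

E°cell = −0.40 − (−0.74) = +0.34 V; the balanced reaction transfers n = 6 electrons.
Q = [Cr³⁺(aq)]^2 / [Cd²⁺(aq)]^3 = 20.4, so log Q = 1.310 and E = +0.34 − (0.0601/6)(1.310) = +0.3269 V.
Finally ΔG = −nFE = −(6)(96485 C/mol)(+0.3269 V) = −189 kJ/mol.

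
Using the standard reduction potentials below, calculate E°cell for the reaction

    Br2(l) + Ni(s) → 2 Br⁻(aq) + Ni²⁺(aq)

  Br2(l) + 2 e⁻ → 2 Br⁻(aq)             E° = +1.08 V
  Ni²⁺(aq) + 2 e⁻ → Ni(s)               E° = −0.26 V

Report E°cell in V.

+1.34 V

In the reaction as written, Br2(l) is reduced (cathode) and Ni²⁺(aq) is produced by oxidation at the anode.
E°cell = E°(cathode) − E°(anode) = +1.08 − (−0.26) = +1.34 V.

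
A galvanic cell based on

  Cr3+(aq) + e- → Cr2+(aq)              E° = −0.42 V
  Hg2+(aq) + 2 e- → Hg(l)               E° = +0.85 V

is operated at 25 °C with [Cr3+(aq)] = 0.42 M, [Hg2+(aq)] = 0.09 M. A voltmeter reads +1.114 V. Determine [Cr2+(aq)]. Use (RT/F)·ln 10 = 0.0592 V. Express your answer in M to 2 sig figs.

With Hg²⁺/Hg at the cathode and Cr³⁺/Cr²⁺ at the anode, E°cell = +0.85 − (−0.42) = +1.27 V (n = 2).
Since E = E° − (0.0592/n)·log Q, log Q = n(E° − E)/0.0592 = 5.270.
For Hg2+(aq) + 2 Cr2+(aq) → Hg(l) + 2 Cr3+(aq), the reaction quotient is Q = [Cr3+(aq)]^2 / ([Hg2+(aq)]·[Cr2+(aq)]^2).
Substituting the known concentrations and solving, log [Cr2+(aq)] = −2.489 and [Cr2+(aq)] = 0.0032 M.

0.0032 M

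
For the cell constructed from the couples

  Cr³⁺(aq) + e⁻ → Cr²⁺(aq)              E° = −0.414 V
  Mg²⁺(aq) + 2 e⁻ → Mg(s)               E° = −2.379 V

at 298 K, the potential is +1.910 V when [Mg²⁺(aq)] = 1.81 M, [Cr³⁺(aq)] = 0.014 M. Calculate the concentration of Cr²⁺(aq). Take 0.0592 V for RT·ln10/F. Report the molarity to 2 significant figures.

0.088 M

With Cr³⁺/Cr²⁺ at the cathode and Mg²⁺/Mg at the anode, E°cell = −0.414 − (−2.379) = +1.965 V (n = 2).
Since E = E° − (0.0592/n)·log Q, log Q = n(E° − E)/0.0592 = 1.858.
For 2 Cr³⁺(aq) + Mg(s) → 2 Cr²⁺(aq) + Mg²⁺(aq), the reaction quotient is Q = ([Cr²⁺(aq)]^2·[Mg²⁺(aq)]) / [Cr³⁺(aq)]^2.
Isolating [Cr²⁺(aq)] in Q = 10^{1.858} yields log [Cr²⁺(aq)] = −1.054, i.e. 0.088 M.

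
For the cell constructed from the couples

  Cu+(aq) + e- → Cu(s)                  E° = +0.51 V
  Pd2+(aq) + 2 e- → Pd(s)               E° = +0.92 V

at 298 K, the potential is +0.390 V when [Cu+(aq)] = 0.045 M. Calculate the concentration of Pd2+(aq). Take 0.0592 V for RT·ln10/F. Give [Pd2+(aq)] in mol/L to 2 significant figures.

0.00043 M

Pd²⁺/Pd is the cathode (higher E°); E°cell = +0.92 − (+0.51) = +0.41 V with n = 2.
Rearranging E = E° − (0.0592/n)·log Q gives log Q = 2(+0.41 − (+0.390))/0.0592 = 0.676.
For Pd2+(aq) + 2 Cu(s) → Pd(s) + 2 Cu+(aq), the reaction quotient is Q = [Cu+(aq)]^2 / [Pd2+(aq)].
Solving for the unknown gives log [Pd2+(aq)] = −3.370, so [Pd2+(aq)] ≈ 0.00043 M.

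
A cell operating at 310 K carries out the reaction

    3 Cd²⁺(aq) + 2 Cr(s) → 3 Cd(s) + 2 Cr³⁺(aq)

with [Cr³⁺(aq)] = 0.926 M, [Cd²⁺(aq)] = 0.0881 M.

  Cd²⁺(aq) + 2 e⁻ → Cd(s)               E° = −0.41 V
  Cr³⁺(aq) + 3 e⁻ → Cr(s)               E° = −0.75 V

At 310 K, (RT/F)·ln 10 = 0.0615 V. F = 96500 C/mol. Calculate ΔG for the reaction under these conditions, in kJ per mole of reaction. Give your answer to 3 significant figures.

E°cell = −0.41 − (−0.75) = +0.34 V; the balanced reaction transfers n = 6 electrons.
Here Q = [Cr³⁺(aq)]^2 / [Cd²⁺(aq)]^3 = 1.25×10^3 (log Q = 3.098), giving E = +0.34 − (0.0615/6)·(3.098) = +0.3082 V.
ΔG = −nFE = −(6)(96500)(+0.3082) J/mol = −178 kJ/mol.

−178 kJ/mol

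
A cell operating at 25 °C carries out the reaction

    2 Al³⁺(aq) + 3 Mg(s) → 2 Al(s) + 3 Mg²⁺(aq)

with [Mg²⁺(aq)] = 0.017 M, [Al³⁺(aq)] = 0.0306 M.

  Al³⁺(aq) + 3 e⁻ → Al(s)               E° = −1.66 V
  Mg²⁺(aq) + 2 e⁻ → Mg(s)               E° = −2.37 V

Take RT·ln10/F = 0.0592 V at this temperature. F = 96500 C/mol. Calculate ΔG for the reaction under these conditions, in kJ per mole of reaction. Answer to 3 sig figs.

E°cell = −1.66 − (−2.37) = +0.71 V; the balanced reaction transfers n = 6 electrons.
Q = [Mg²⁺(aq)]^3 / [Al³⁺(aq)]^2 = 0.00525, so log Q = −2.280 and E = +0.71 − (0.0592/6)(−2.280) = +0.7325 V.
ΔG = −nFE = −(6)(96500)(+0.7325) J/mol = −424 kJ/mol.

−424 kJ/mol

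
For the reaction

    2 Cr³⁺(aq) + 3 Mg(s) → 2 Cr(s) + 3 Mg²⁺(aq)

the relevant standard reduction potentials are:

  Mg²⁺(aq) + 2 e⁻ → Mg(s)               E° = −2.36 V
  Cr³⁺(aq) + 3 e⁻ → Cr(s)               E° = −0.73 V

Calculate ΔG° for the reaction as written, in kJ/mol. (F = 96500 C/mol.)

−944 kJ/mol

In the reaction as written Cr³⁺(aq) is reduced, so the Cr³⁺/Cr couple is the cathode and Mg²⁺/Mg is the anode.
E°cell = −0.73 − (−2.36) = +1.63 V; balancing electrons gives n = 6.
ΔG° = −nFE°cell = −(6)(96500)(+1.63) J/mol = −944 kJ/mol.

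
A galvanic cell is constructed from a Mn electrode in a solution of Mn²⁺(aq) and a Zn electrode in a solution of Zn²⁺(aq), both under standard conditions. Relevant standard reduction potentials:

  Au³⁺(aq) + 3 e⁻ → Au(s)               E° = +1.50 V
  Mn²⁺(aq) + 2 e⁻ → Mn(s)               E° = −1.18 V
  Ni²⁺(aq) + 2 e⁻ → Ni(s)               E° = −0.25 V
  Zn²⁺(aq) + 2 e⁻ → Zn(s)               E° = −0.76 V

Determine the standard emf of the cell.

+0.42 V

Of the two couples in this cell, the one with the more positive reduction potential is reduced at the cathode: here that is Zn²⁺/Zn (−0.76 V); Mn²⁺/Mn (−1.18 V) is the anode.
E°cell = E°(cathode) − E°(anode) = −0.76 − (−1.18) = +0.42 V.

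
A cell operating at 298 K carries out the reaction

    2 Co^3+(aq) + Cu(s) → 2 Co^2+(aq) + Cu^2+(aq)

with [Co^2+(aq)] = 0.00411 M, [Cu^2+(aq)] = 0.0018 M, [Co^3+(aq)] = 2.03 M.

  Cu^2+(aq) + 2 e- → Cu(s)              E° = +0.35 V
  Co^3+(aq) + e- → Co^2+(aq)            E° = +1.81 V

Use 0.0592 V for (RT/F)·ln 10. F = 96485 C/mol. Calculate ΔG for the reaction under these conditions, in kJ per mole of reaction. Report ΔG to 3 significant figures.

−328 kJ/mol

With Co³⁺/Co²⁺ reduced at the cathode, E°cell = +1.81 − (+0.35) = +1.46 V and n = 2.
The reaction quotient is ([Co^2+(aq)]^2·[Cu^2+(aq)]) / [Co^3+(aq)]^2 = 7.38×10^−9; by Nernst, E = +1.46 − (0.0592/2)(−8.132) = +1.7007 V.
ΔG = −nFE = −(2)(96485)(+1.7007) J/mol = −328 kJ/mol.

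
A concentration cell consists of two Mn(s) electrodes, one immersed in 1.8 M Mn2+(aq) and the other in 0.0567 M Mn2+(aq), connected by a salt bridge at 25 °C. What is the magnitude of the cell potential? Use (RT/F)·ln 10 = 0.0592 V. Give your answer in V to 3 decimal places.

For a concentration cell E°cell = 0, since both electrodes use the same couple.
The compartment with the higher Mn2+(aq) concentration (1.8 M) acts as the cathode; ions are reduced there and produced at the dilute (0.0567 M) anode.
With n = 2, Ecell = −(0.0592/2)·log([dilute]/[conc]) = −(0.0592/2)·log(0.0567/1.8) = +0.044 V.

0.044 V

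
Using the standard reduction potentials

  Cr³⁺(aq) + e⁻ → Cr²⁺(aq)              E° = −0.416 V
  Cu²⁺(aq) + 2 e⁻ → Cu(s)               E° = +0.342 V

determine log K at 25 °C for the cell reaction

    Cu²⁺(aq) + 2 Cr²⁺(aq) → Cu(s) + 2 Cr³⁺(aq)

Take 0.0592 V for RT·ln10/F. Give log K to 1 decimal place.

The Cu²⁺/Cu couple is reduced (cathode); E°cell = +0.342 − (−0.416) = +0.758 V with n = 2.
At equilibrium E = 0, so log K = nE°cell / 0.0592 = (2)(+0.758) / 0.0592 = 25.6.

log K = 25.6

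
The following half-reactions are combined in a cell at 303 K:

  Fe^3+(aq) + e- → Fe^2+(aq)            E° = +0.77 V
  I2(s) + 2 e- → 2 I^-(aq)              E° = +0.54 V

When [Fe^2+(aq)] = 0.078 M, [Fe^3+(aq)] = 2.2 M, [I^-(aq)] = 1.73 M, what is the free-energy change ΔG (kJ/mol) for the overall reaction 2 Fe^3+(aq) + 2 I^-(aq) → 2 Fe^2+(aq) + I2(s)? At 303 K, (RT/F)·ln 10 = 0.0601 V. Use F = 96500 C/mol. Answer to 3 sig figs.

With Fe³⁺/Fe²⁺ reduced at the cathode, E°cell = +0.77 − (+0.54) = +0.23 V and n = 2.
The reaction quotient is [Fe^2+(aq)]^2 / ([Fe^3+(aq)]^2·[I^-(aq)]^2) = 0.00042; by Nernst, E = +0.23 − (0.0601/2)(−3.377) = +0.3315 V.
Then ΔG = −nFE = −2 × 96500 × +0.3315 J/mol = −64.0 kJ/mol.

−64.0 kJ/mol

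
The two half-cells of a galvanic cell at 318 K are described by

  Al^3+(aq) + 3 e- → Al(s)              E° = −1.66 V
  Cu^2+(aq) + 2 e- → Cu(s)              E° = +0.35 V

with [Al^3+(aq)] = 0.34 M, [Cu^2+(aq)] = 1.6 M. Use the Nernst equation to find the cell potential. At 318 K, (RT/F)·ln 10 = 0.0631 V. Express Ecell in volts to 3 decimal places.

+2.026 V

Since E°(Cu²⁺/Cu) > E°(Al³⁺/Al), Cu²⁺/Cu serves as the cathode.
E°cell = +0.35 − (−1.66) = +2.01 V, with n = 6 electrons transferred.
For the overall reaction 3 Cu^2+(aq) + 2 Al(s) → 3 Cu(s) + 2 Al^3+(aq), Q = [Al^3+(aq)]^2 / [Cu^2+(aq)]^3 = 0.0282, giving log Q = −1.549.
Applying E = E° − (RT ln10/nF)·log Q gives +2.01 − (0.0631/6)(−1.549) = +2.026 V.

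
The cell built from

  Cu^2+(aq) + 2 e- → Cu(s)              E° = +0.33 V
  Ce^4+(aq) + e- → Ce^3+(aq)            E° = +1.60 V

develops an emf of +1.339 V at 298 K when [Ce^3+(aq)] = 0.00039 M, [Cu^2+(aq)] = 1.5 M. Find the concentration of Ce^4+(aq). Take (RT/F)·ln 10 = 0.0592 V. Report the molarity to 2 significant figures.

With Ce⁴⁺/Ce³⁺ at the cathode and Cu²⁺/Cu at the anode, E°cell = +1.60 − (+0.33) = +1.27 V (n = 2).
Rearranging E = E° − (0.0592/n)·log Q gives log Q = 2(+1.27 − (+1.339))/0.0592 = −2.331.
Balancing electrons gives 2 Ce^4+(aq) + Cu(s) → 2 Ce^3+(aq) + Cu^2+(aq); thus Q = ([Ce^3+(aq)]^2·[Cu^2+(aq)]) / [Ce^4+(aq)]^2.
Isolating [Ce^4+(aq)] in Q = 10^{−2.331} yields log [Ce^4+(aq)] = −2.155, i.e. 0.0070 M.

0.0070 M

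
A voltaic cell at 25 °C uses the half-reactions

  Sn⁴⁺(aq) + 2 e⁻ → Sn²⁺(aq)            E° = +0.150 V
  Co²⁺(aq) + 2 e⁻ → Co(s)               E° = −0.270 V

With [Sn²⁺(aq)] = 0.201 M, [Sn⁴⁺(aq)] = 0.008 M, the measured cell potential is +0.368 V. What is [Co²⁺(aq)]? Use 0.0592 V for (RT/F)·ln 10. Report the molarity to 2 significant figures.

With Sn⁴⁺/Sn²⁺ at the cathode and Co²⁺/Co at the anode, E°cell = +0.150 − (−0.270) = +0.420 V (n = 2).
Since E = E° − (0.0592/n)·log Q, log Q = n(E° − E)/0.0592 = 1.757.
For Sn⁴⁺(aq) + Co(s) → Sn²⁺(aq) + Co²⁺(aq), the reaction quotient is Q = ([Sn²⁺(aq)]·[Co²⁺(aq)]) / [Sn⁴⁺(aq)].
Isolating [Co²⁺(aq)] in Q = 10^{1.757} yields log [Co²⁺(aq)] = 0.357, i.e. 2.3 M.

2.3 M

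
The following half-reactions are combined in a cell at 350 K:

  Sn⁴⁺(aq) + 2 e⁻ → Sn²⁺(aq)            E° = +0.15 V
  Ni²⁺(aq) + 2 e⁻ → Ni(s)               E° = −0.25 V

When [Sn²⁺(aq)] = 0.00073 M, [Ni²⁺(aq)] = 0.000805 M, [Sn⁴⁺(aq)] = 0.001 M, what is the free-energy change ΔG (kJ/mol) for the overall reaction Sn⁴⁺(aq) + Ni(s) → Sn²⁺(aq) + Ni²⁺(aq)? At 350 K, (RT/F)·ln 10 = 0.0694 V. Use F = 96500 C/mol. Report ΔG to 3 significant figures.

−98.8 kJ/mol

The standard cell potential is +0.15 − (−0.25) = +0.40 V, with n = 2 electrons in the balanced equation.
Q = ([Sn²⁺(aq)]·[Ni²⁺(aq)]) / [Sn⁴⁺(aq)] = 0.000588, so log Q = −3.231 and E = +0.40 − (0.0694/2)(−3.231) = +0.5121 V.
Then ΔG = −nFE = −2 × 96500 × +0.5121 J/mol = −98.8 kJ/mol.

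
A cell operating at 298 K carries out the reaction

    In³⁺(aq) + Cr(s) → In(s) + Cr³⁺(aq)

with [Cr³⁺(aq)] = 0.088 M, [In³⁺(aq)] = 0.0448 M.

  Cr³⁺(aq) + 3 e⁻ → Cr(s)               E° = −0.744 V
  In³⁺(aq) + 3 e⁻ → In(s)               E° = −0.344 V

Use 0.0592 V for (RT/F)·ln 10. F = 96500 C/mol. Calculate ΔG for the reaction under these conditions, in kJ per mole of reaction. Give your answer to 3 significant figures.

The standard cell potential is −0.344 − (−0.744) = +0.400 V, with n = 3 electrons in the balanced equation.
The reaction quotient is [Cr³⁺(aq)] / [In³⁺(aq)] = 1.96; by Nernst, E = +0.400 − (0.0592/3)(0.293) = +0.3942 V.
ΔG = −nFE = −(3)(96500)(+0.3942) J/mol = −114 kJ/mol.

−114 kJ/mol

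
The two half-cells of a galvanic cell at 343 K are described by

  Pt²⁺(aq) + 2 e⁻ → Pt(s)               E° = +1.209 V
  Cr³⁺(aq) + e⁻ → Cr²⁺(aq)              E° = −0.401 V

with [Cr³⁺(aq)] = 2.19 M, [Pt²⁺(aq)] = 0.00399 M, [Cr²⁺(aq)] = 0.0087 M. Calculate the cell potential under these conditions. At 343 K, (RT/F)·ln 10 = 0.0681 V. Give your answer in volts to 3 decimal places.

The Pt²⁺/Pt couple has the more positive E°, so it is the cathode; Cr³⁺/Cr²⁺ is the anode.
E°cell = +1.209 − (−0.401) = +1.610 V, with n = 2 electrons transferred.
The balanced reaction is Pt²⁺(aq) + 2 Cr²⁺(aq) → Pt(s) + 2 Cr³⁺(aq), so Q = [Cr³⁺(aq)]^2 / ([Pt²⁺(aq)]·[Cr²⁺(aq)]^2) = 1.59×10^7 and log Q = 7.201.
Applying E = E° − (RT ln10/nF)·log Q gives +1.610 − (0.0681/2)(7.201) = +1.365 V.

+1.365 V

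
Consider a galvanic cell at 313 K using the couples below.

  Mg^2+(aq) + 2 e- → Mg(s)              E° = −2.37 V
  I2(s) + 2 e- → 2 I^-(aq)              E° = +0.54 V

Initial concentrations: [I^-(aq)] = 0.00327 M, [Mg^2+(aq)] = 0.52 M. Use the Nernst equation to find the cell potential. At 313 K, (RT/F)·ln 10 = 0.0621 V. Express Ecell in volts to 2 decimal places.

+3.07 V

The I₂/I⁻ couple has the more positive E°, so it is the cathode; Mg²⁺/Mg is the anode.
E°cell = +0.54 − (−2.37) = +2.91 V, with n = 2 electrons transferred.
The balanced reaction is I2(s) + Mg(s) → 2 I^-(aq) + Mg^2+(aq), so Q = [I^-(aq)]^2·[Mg^2+(aq)] = 5.56×10^−6 and log Q = −5.255.
By the Nernst equation, E = +2.91 − (0.0621/2)·(−5.255) = +3.07 V.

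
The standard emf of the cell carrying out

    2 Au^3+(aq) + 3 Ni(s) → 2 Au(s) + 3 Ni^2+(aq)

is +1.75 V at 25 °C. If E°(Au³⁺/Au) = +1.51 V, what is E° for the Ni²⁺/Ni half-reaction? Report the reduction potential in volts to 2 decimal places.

In the reaction as written the Au³⁺/Au couple is reduced (cathode) and Ni²⁺/Ni is oxidized (anode), so E°cell = E°(Au³⁺/Au) − E°(Ni²⁺/Ni).
E°(Ni²⁺/Ni) = E°(cathode) − E°cell = +1.51 − (+1.75) = −0.24 V.

−0.24 V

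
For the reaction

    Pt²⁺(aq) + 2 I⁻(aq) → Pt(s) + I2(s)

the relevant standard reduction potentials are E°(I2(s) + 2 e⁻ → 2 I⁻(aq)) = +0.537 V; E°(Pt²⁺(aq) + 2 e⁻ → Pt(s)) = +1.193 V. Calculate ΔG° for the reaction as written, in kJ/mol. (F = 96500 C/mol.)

−127 kJ/mol

In the reaction as written Pt²⁺(aq) is reduced, so the Pt²⁺/Pt couple is the cathode and I₂/I⁻ is the anode.
E°cell = +1.193 − (+0.537) = +0.656 V; balancing electrons gives n = 2.
ΔG° = −nFE°cell = −(2)(96500)(+0.656) J/mol = −127 kJ/mol.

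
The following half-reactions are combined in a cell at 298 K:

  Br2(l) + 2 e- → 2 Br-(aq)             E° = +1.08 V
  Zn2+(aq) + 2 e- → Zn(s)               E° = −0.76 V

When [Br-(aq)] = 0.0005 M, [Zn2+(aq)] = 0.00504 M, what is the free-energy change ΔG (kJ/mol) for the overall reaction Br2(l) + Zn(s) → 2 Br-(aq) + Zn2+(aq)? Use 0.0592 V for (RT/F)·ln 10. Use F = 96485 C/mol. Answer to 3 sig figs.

−406 kJ/mol

With Br₂/Br⁻ reduced at the cathode, E°cell = +1.08 − (−0.76) = +1.84 V and n = 2.
Q = [Br-(aq)]^2·[Zn2+(aq)] = 1.26×10^−9, so log Q = −8.900 and E = +1.84 − (0.0592/2)(−8.900) = +2.1034 V.
Then ΔG = −nFE = −2 × 96485 × +2.1034 J/mol = −406 kJ/mol.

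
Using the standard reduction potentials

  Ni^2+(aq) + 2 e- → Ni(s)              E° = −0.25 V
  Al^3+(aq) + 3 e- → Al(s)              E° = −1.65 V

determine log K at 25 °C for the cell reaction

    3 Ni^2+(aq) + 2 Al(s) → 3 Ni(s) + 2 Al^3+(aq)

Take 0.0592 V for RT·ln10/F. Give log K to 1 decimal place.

The Ni²⁺/Ni couple is reduced (cathode); E°cell = −0.25 − (−1.65) = +1.40 V with n = 6.
At equilibrium E = 0, so log K = nE°cell / 0.0592 = (6)(+1.40) / 0.0592 = 141.9.

log K = 141.9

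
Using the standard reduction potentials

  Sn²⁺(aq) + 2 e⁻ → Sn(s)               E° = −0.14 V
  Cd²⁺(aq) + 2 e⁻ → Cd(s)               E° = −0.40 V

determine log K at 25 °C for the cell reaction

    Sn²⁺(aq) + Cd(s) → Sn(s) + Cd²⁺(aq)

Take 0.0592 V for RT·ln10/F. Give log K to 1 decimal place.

log K = 8.8

The Sn²⁺/Sn couple is reduced (cathode); E°cell = −0.14 − (−0.40) = +0.26 V with n = 2.
At equilibrium E = 0, so log K = nE°cell / 0.0592 = (2)(+0.26) / 0.0592 = 8.8.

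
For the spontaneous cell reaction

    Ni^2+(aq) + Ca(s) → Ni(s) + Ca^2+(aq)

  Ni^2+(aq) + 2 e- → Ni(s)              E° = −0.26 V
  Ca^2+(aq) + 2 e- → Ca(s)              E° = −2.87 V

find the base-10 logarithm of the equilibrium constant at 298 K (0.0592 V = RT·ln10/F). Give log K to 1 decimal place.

The Ni²⁺/Ni couple is reduced (cathode); E°cell = −0.26 − (−2.87) = +2.61 V with n = 2.
At equilibrium E = 0, so log K = nE°cell / 0.0592 = (2)(+2.61) / 0.0592 = 88.2.

log K = 88.2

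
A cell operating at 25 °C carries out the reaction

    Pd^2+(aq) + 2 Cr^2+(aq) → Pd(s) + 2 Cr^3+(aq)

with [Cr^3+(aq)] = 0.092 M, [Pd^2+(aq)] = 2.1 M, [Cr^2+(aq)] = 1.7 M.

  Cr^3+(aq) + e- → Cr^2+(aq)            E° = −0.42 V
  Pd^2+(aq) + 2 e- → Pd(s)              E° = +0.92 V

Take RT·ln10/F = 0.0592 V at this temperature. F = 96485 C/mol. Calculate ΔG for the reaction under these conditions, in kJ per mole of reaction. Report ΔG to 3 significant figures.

E°cell = +0.92 − (−0.42) = +1.34 V; the balanced reaction transfers n = 2 electrons.
Q = [Cr^3+(aq)]^2 / ([Pd^2+(aq)]·[Cr^2+(aq)]^2) = 0.00139, so log Q = −2.856 and E = +1.34 − (0.0592/2)(−2.856) = +1.4245 V.
ΔG = −nFE = −(2)(96485)(+1.4245) J/mol = −275 kJ/mol.

−275 kJ/mol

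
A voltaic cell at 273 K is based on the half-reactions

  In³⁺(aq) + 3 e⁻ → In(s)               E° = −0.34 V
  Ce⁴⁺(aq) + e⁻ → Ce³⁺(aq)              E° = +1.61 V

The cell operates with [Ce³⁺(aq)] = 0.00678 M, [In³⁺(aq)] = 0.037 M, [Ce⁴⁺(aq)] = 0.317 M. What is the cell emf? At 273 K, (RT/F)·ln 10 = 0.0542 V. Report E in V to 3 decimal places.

Ce⁴⁺/Ce³⁺ is reduced (cathode, E° = +1.61 V) and In³⁺/In is oxidized (anode).
E°cell = E°cat − E°an = +1.61 − (−0.34) = +1.95 V; n = 3.
For the overall reaction 3 Ce⁴⁺(aq) + In(s) → 3 Ce³⁺(aq) + In³⁺(aq), Q = ([Ce³⁺(aq)]^3·[In³⁺(aq)]) / [Ce⁴⁺(aq)]^3 = 3.62×10^−7, giving log Q = −6.441.
By the Nernst equation, E = +1.95 − (0.0542/3)·(−6.441) = +2.066 V.

+2.066 V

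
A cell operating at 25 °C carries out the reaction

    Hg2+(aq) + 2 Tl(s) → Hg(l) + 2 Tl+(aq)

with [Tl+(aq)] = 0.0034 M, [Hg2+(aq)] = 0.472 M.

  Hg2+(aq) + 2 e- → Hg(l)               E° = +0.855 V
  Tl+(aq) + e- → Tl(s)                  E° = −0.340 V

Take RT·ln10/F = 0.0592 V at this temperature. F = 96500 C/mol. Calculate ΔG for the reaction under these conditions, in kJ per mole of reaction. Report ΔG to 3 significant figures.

The standard cell potential is +0.855 − (−0.340) = +1.195 V, with n = 2 electrons in the balanced equation.
Here Q = [Tl+(aq)]^2 / [Hg2+(aq)] = 2.45×10^−5 (log Q = −4.611), giving E = +1.195 − (0.0592/2)·(−4.611) = +1.3315 V.
Finally ΔG = −nFE = −(2)(96500 C/mol)(+1.3315 V) = −257 kJ/mol.

−257 kJ/mol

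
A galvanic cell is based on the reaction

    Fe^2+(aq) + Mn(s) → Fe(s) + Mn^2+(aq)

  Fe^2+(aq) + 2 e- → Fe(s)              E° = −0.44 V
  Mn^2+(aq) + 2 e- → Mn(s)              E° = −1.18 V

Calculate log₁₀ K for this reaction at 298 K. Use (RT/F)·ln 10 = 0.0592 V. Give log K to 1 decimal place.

log K = 25.0

The Fe²⁺/Fe couple is reduced (cathode); E°cell = −0.44 − (−1.18) = +0.74 V with n = 2.
At equilibrium E = 0, so log K = nE°cell / 0.0592 = (2)(+0.74) / 0.0592 = 25.0.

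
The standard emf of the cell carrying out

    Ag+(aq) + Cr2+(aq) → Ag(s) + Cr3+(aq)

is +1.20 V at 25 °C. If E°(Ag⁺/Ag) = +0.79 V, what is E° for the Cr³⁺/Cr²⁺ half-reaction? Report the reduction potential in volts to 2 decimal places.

In the reaction as written the Ag⁺/Ag couple is reduced (cathode) and Cr³⁺/Cr²⁺ is oxidized (anode), so E°cell = E°(Ag⁺/Ag) − E°(Cr³⁺/Cr²⁺).
E°(Cr³⁺/Cr²⁺) = E°(cathode) − E°cell = +0.79 − (+1.20) = −0.41 V.

−0.41 V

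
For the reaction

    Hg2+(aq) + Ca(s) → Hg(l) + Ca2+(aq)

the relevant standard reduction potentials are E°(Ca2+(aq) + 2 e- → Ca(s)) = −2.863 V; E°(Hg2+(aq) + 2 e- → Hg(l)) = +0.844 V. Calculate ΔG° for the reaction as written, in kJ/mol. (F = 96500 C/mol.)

−715 kJ/mol

In the reaction as written Hg2+(aq) is reduced, so the Hg²⁺/Hg couple is the cathode and Ca²⁺/Ca is the anode.
E°cell = +0.844 − (−2.863) = +3.707 V; balancing electrons gives n = 2.
ΔG° = −nFE°cell = −(2)(96500)(+3.707) J/mol = −715 kJ/mol.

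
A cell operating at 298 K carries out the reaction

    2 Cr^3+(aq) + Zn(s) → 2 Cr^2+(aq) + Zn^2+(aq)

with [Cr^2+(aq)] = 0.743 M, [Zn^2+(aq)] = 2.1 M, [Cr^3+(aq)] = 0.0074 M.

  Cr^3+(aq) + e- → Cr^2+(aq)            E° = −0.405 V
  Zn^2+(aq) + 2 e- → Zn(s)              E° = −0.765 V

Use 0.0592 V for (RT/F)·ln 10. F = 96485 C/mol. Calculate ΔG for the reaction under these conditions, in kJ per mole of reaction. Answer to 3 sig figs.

−44.8 kJ/mol

With Cr³⁺/Cr²⁺ reduced at the cathode, E°cell = −0.405 − (−0.765) = +0.360 V and n = 2.
Q = ([Cr^2+(aq)]^2·[Zn^2+(aq)]) / [Cr^3+(aq)]^2 = 2.12×10^4, so log Q = 4.326 and E = +0.360 − (0.0592/2)(4.326) = +0.2320 V.
Then ΔG = −nFE = −2 × 96485 × +0.2320 J/mol = −44.8 kJ/mol.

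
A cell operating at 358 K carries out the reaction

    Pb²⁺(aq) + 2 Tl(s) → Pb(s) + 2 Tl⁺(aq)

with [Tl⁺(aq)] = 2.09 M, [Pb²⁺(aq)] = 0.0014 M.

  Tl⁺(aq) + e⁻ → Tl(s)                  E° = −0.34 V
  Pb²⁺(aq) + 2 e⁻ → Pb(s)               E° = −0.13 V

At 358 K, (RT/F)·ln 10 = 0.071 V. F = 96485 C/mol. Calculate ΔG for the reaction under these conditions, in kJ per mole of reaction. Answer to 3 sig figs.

The standard cell potential is −0.13 − (−0.34) = +0.21 V, with n = 2 electrons in the balanced equation.
The reaction quotient is [Tl⁺(aq)]^2 / [Pb²⁺(aq)] = 3.12×10^3; by Nernst, E = +0.21 − (0.071/2)(3.494) = +0.0860 V.
ΔG = −nFE = −(2)(96485)(+0.0860) J/mol = −16.6 kJ/mol.

−16.6 kJ/mol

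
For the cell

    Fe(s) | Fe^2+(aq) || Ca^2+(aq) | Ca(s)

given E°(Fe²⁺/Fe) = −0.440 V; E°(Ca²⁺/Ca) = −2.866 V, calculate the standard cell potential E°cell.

−2.426 V

By convention the left-hand electrode in cell notation is the anode (oxidation) and the right-hand electrode is the cathode (reduction).
E°cell = E°(right) − E°(left) = −2.866 − (−0.440) = −2.426 V.
The negative sign shows that, as written, the cell would require an external voltage to drive the reaction.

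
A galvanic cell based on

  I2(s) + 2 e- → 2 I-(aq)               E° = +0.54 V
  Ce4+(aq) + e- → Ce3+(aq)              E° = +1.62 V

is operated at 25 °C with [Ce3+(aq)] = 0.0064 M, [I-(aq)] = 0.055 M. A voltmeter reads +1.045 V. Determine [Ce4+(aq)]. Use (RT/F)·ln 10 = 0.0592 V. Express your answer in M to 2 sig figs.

0.030 M

The Ce⁴⁺/Ce³⁺ couple has the larger reduction potential, so it is the cathode: E°cell = +1.62 − (+0.54) = +1.08 V and n = 2.
Rearranging E = E° − (0.0592/n)·log Q gives log Q = 2(+1.08 − (+1.045))/0.0592 = 1.182.
Balancing electrons gives 2 Ce4+(aq) + 2 I-(aq) → 2 Ce3+(aq) + I2(s); thus Q = [Ce3+(aq)]^2 / ([Ce4+(aq)]^2·[I-(aq)]^2).
Isolating [Ce4+(aq)] in Q = 10^{1.182} yields log [Ce4+(aq)] = −1.525, i.e. 0.030 M.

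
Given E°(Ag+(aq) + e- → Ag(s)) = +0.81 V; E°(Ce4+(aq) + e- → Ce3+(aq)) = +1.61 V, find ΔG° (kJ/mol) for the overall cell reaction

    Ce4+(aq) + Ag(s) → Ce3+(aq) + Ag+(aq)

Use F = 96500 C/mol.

In the reaction as written Ce4+(aq) is reduced, so the Ce⁴⁺/Ce³⁺ couple is the cathode and Ag⁺/Ag is the anode.
E°cell = +1.61 − (+0.81) = +0.80 V; balancing electrons gives n = 1.
ΔG° = −nFE°cell = −(1)(96500)(+0.80) J/mol = −77.2 kJ/mol.

−77.2 kJ/mol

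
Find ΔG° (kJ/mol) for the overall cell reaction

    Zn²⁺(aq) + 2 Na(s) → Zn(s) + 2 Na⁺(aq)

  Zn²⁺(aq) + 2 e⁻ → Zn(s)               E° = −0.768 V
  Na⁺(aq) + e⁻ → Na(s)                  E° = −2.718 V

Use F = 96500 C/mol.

−376 kJ/mol

In the reaction as written Zn²⁺(aq) is reduced, so the Zn²⁺/Zn couple is the cathode and Na⁺/Na is the anode.
E°cell = −0.768 − (−2.718) = +1.950 V; balancing electrons gives n = 2.
ΔG° = −nFE°cell = −(2)(96500)(+1.950) J/mol = −376 kJ/mol.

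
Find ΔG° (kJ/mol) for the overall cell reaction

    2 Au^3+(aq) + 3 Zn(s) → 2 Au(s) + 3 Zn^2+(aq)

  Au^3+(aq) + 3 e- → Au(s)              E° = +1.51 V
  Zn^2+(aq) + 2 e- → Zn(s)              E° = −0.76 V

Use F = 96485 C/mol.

−1314 kJ/mol

In the reaction as written Au^3+(aq) is reduced, so the Au³⁺/Au couple is the cathode and Zn²⁺/Zn is the anode.
E°cell = +1.51 − (−0.76) = +2.27 V; balancing electrons gives n = 6.
ΔG° = −nFE°cell = −(6)(96485)(+2.27) J/mol = −1314 kJ/mol.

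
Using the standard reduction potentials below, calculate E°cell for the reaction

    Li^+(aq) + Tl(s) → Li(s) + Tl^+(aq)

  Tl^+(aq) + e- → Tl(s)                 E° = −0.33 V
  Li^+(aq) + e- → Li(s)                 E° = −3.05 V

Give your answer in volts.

In the reaction as written, Li^+(aq) is reduced (cathode) and Tl^+(aq) is produced by oxidation at the anode.
E°cell = E°(cathode) − E°(anode) = −3.05 − (−0.33) = −2.72 V.
The negative E°cell means the reaction is non-spontaneous in the direction written.

−2.72 V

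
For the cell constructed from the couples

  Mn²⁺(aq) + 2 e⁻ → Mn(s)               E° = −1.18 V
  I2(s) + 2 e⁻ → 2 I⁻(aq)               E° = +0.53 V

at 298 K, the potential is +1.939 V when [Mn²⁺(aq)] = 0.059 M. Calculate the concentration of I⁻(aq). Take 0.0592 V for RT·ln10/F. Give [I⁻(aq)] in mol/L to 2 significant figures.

0.00056 M

The I₂/I⁻ couple has the larger reduction potential, so it is the cathode: E°cell = +0.53 − (−1.18) = +1.71 V and n = 2.
Since E = E° − (0.0592/n)·log Q, log Q = n(E° − E)/0.0592 = −7.736.
Balancing electrons gives I2(s) + Mn(s) → 2 I⁻(aq) + Mn²⁺(aq); thus Q = [I⁻(aq)]^2·[Mn²⁺(aq)].
Isolating [I⁻(aq)] in Q = 10^{−7.736} yields log [I⁻(aq)] = −3.253, i.e. 0.00056 M.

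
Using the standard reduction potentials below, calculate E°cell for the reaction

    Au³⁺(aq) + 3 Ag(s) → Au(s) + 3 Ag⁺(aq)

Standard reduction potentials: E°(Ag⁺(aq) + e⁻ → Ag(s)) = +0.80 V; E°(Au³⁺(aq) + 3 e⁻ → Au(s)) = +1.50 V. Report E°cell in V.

In the reaction as written, Au³⁺(aq) is reduced (cathode) and Ag⁺(aq) is produced by oxidation at the anode.
E°cell = E°(cathode) − E°(anode) = +1.50 − (+0.80) = +0.70 V.

+0.70 V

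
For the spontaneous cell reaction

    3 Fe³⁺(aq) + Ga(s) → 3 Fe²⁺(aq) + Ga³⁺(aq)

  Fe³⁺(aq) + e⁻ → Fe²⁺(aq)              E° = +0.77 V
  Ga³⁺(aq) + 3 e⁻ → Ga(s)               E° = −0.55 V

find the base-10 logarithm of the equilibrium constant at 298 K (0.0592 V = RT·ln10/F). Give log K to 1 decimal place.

The Fe³⁺/Fe²⁺ couple is reduced (cathode); E°cell = +0.77 − (−0.55) = +1.32 V with n = 3.
At equilibrium E = 0, so log K = nE°cell / 0.0592 = (3)(+1.32) / 0.0592 = 66.9.

log K = 66.9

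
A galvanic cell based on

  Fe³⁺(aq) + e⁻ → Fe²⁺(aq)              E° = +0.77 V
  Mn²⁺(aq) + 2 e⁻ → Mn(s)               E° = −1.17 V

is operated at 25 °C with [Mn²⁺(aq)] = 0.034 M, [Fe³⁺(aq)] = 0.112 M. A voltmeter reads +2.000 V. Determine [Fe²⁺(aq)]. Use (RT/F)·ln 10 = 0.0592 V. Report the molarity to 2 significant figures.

0.059 M

The Fe³⁺/Fe²⁺ couple has the larger reduction potential, so it is the cathode: E°cell = +0.77 − (−1.17) = +1.94 V and n = 2.
Rearranging E = E° − (0.0592/n)·log Q gives log Q = 2(+1.94 − (+2.000))/0.0592 = −2.027.
For 2 Fe³⁺(aq) + Mn(s) → 2 Fe²⁺(aq) + Mn²⁺(aq), the reaction quotient is Q = ([Fe²⁺(aq)]^2·[Mn²⁺(aq)]) / [Fe³⁺(aq)]^2.
Isolating [Fe²⁺(aq)] in Q = 10^{−2.027} yields log [Fe²⁺(aq)] = −1.230, i.e. 0.059 M.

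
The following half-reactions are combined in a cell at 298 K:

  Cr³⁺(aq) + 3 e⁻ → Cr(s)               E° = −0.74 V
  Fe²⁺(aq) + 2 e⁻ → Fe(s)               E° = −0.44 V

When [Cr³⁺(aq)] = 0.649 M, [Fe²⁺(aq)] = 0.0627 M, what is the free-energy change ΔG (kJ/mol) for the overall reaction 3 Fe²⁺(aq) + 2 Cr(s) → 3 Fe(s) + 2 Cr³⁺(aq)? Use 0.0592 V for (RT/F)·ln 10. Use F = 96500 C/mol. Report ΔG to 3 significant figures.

The standard cell potential is −0.44 − (−0.74) = +0.30 V, with n = 6 electrons in the balanced equation.
Q = [Cr³⁺(aq)]^2 / [Fe²⁺(aq)]^3 = 1.71×10^3, so log Q = 3.233 and E = +0.30 − (0.0592/6)(3.233) = +0.2681 V.
Then ΔG = −nFE = −6 × 96500 × +0.2681 J/mol = −155 kJ/mol.

−155 kJ/mol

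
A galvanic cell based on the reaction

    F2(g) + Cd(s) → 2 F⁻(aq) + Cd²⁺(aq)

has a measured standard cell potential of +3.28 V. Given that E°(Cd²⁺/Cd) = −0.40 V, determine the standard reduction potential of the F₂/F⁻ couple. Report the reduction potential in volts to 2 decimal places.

In the reaction as written the F₂/F⁻ couple is reduced (cathode) and Cd²⁺/Cd is oxidized (anode), so E°cell = E°(F₂/F⁻) − E°(Cd²⁺/Cd).
E°(F₂/F⁻) = E°cell + E°(anode) = +3.28 + (−0.40) = +2.88 V.

+2.88 V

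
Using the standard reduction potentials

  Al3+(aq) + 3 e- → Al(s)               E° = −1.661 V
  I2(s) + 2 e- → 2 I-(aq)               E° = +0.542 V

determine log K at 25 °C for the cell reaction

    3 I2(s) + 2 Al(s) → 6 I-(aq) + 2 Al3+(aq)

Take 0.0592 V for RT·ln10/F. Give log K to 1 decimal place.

The I₂/I⁻ couple is reduced (cathode); E°cell = +0.542 − (−1.661) = +2.203 V with n = 6.
At equilibrium E = 0, so log K = nE°cell / 0.0592 = (6)(+2.203) / 0.0592 = 223.3.

log K = 223.3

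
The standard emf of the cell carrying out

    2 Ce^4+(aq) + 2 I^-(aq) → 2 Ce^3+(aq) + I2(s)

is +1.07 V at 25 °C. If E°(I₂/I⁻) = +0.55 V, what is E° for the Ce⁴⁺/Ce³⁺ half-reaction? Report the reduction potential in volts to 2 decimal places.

In the reaction as written the Ce⁴⁺/Ce³⁺ couple is reduced (cathode) and I₂/I⁻ is oxidized (anode), so E°cell = E°(Ce⁴⁺/Ce³⁺) − E°(I₂/I⁻).
E°(Ce⁴⁺/Ce³⁺) = E°cell + E°(anode) = +1.07 + (+0.55) = +1.62 V.

+1.62 V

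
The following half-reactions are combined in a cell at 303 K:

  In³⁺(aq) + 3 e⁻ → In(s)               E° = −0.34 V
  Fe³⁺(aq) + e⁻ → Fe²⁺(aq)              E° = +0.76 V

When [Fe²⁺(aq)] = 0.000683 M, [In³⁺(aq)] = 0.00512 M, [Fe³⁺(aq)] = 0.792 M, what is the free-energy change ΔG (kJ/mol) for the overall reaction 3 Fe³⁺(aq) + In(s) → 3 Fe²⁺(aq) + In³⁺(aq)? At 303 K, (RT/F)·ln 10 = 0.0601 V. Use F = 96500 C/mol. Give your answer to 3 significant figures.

−385 kJ/mol

The standard cell potential is +0.76 − (−0.34) = +1.10 V, with n = 3 electrons in the balanced equation.
Here Q = ([Fe²⁺(aq)]^3·[In³⁺(aq)]) / [Fe³⁺(aq)]^3 = 3.28×10^−12 (log Q = −11.484), giving E = +1.10 − (0.0601/3)·(−11.484) = +1.3301 V.
Then ΔG = −nFE = −3 × 96500 × +1.3301 J/mol = −385 kJ/mol.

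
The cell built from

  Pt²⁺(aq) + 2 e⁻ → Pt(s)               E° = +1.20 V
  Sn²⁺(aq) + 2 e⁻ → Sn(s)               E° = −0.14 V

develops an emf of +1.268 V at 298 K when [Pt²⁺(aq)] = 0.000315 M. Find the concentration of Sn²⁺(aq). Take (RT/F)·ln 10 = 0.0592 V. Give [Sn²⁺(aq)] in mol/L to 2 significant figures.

0.085 M

The Pt²⁺/Pt couple has the larger reduction potential, so it is the cathode: E°cell = +1.20 − (−0.14) = +1.34 V and n = 2.
Since E = E° − (0.0592/n)·log Q, log Q = n(E° − E)/0.0592 = 2.432.
The balanced reaction is Pt²⁺(aq) + Sn(s) → Pt(s) + Sn²⁺(aq), so Q = [Sn²⁺(aq)] / [Pt²⁺(aq)].
Solving for the unknown gives log [Sn²⁺(aq)] = −1.070, so [Sn²⁺(aq)] ≈ 0.085 M.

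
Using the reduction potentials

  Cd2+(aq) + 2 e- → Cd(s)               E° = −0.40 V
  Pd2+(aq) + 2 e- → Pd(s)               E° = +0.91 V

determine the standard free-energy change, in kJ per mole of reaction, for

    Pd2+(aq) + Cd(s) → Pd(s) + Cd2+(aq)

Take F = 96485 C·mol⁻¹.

In the reaction as written Pd2+(aq) is reduced, so the Pd²⁺/Pd couple is the cathode and Cd²⁺/Cd is the anode.
E°cell = +0.91 − (−0.40) = +1.31 V; balancing electrons gives n = 2.
ΔG° = −nFE°cell = −(2)(96485)(+1.31) J/mol = −253 kJ/mol.

−253 kJ/mol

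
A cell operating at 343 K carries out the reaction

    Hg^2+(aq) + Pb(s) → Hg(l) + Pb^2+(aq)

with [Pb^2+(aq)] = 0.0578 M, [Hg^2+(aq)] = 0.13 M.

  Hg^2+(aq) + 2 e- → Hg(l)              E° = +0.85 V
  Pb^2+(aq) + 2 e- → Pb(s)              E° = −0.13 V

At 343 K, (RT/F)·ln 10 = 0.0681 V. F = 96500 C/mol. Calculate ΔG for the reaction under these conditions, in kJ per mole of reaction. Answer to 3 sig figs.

−191 kJ/mol

E°cell = +0.85 − (−0.13) = +0.98 V; the balanced reaction transfers n = 2 electrons.
The reaction quotient is [Pb^2+(aq)] / [Hg^2+(aq)] = 0.445; by Nernst, E = +0.98 − (0.0681/2)(−0.352) = +0.9920 V.
Finally ΔG = −nFE = −(2)(96500 C/mol)(+0.9920 V) = −191 kJ/mol.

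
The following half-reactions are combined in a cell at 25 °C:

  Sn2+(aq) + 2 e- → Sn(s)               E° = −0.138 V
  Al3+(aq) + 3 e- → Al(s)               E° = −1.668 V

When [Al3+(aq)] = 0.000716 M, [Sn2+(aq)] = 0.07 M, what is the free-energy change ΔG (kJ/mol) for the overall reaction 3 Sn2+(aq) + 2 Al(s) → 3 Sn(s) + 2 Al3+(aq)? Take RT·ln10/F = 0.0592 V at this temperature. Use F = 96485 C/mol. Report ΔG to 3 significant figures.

−902 kJ/mol

The standard cell potential is −0.138 − (−1.668) = +1.530 V, with n = 6 electrons in the balanced equation.
Here Q = [Al3+(aq)]^2 / [Sn2+(aq)]^3 = 0.00149 (log Q = −2.825), giving E = +1.530 − (0.0592/6)·(−2.825) = +1.5579 V.
Finally ΔG = −nFE = −(6)(96485 C/mol)(+1.5579 V) = −902 kJ/mol.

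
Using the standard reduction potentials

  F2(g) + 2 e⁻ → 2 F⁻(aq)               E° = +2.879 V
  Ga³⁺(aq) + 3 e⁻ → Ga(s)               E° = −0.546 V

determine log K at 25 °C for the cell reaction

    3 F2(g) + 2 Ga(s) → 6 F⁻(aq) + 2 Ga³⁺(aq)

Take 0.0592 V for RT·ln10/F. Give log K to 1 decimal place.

log K = 347.1

The F₂/F⁻ couple is reduced (cathode); E°cell = +2.879 − (−0.546) = +3.425 V with n = 6.
At equilibrium E = 0, so log K = nE°cell / 0.0592 = (6)(+3.425) / 0.0592 = 347.1.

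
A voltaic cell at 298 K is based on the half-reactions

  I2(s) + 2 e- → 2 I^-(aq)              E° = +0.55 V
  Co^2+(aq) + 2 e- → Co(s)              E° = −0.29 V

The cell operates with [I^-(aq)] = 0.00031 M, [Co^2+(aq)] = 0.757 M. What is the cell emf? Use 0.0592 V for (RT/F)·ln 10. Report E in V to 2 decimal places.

I₂/I⁻ is reduced (cathode, E° = +0.55 V) and Co²⁺/Co is oxidized (anode).
E°cell = +0.55 − (−0.29) = +0.84 V, with n = 2 electrons transferred.
Balancing gives I2(s) + Co(s) → 2 I^-(aq) + Co^2+(aq); hence Q = [I^-(aq)]^2·[Co^2+(aq)] = 7.27×10^−8 (log Q = −7.138).
Applying E = E° − (RT ln10/nF)·log Q gives +0.84 − (0.0592/2)(−7.138) = +1.05 V.

+1.05 V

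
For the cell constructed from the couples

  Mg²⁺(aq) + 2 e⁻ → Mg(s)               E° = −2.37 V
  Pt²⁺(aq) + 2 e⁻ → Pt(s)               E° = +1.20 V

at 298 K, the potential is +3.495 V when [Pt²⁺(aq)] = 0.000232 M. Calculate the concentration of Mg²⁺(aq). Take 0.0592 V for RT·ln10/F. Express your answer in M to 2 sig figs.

With Pt²⁺/Pt at the cathode and Mg²⁺/Mg at the anode, E°cell = +1.20 − (−2.37) = +3.57 V (n = 2).
Since E = E° − (0.0592/n)·log Q, log Q = n(E° − E)/0.0592 = 2.534.
Balancing electrons gives Pt²⁺(aq) + Mg(s) → Pt(s) + Mg²⁺(aq); thus Q = [Mg²⁺(aq)] / [Pt²⁺(aq)].
Substituting the known concentrations and solving, log [Mg²⁺(aq)] = −1.101 and [Mg²⁺(aq)] = 0.079 M.

0.079 M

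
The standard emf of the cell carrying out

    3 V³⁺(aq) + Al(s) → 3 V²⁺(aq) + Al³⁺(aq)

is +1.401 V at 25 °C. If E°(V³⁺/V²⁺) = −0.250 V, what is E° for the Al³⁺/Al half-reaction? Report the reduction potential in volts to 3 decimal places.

−1.651 V

In the reaction as written the V³⁺/V²⁺ couple is reduced (cathode) and Al³⁺/Al is oxidized (anode), so E°cell = E°(V³⁺/V²⁺) − E°(Al³⁺/Al).
E°(Al³⁺/Al) = E°(cathode) − E°cell = −0.250 − (+1.401) = −1.651 V.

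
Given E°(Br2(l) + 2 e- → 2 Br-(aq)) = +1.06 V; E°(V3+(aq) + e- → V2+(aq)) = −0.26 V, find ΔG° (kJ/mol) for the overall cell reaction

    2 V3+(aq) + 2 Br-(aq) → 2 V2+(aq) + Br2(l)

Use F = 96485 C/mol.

In the reaction as written V3+(aq) is reduced, so the V³⁺/V²⁺ couple is the cathode and Br₂/Br⁻ is the anode.
E°cell = −0.26 − (+1.06) = −1.32 V; balancing electrons gives n = 2.
ΔG° = −nFE°cell = −(2)(96485)(−1.32) J/mol = +255 kJ/mol.

+255 kJ/mol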